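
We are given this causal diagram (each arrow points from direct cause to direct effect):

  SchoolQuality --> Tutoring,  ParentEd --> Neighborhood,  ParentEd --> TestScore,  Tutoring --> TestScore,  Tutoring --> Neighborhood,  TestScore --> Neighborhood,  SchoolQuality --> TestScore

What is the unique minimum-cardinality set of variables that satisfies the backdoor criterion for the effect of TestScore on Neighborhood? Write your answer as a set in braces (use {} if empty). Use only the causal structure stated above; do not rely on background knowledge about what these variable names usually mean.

{ParentEd, Tutoring}

Variables eligible for adjustment (non-descendants of TestScore, excluding TestScore and Neighborhood): {ParentEd, SchoolQuality, Tutoring}.
Backdoor paths from TestScore to Neighborhood:
  P1: TestScore <- SchoolQuality -> Tutoring -> Neighborhood
  P2: TestScore <- Tutoring -> Neighborhood
  P3: TestScore <- ParentEd -> Neighborhood
The empty set is not sufficient: P1 (TestScore <- SchoolQuality -> Tutoring -> Neighborhood) has no collider blocking it and no conditioned non-collider, so it is open.
Try {ParentEd, Tutoring}:
  P1: blocked at chain node Tutoring ∈ conditioning set.
  P2: blocked at fork node Tutoring ∈ conditioning set.
  P3: blocked at fork node ParentEd ∈ conditioning set.
{ParentEd, Tutoring} contains no descendant of TestScore and blocks every backdoor path.
Every element of {ParentEd, Tutoring} is needed (dropping ParentEd leaves P3 open; dropping Tutoring leaves P1 open), so no proper subset is valid.
Among all size-2 subsets of the eligible variables, only {ParentEd, Tutoring} blocks every backdoor path, so it is the unique smallest valid adjustment set.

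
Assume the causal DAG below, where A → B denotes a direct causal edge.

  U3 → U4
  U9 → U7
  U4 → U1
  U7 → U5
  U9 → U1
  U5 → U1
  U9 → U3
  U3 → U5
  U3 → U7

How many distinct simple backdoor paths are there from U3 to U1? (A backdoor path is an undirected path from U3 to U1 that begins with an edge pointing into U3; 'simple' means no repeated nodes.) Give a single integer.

A backdoor path from U3 to U1 is any simple undirected path whose first edge points into U3 (i.e. leaves U3 via a parent).
Parents of U3: {U9}.
Enumerating:
  P1: U3 <- U9 -> U7 -> U5 -> U1
  P2: U3 <- U9 -> U1
That exhausts the simple backdoor paths. Count: 2.

2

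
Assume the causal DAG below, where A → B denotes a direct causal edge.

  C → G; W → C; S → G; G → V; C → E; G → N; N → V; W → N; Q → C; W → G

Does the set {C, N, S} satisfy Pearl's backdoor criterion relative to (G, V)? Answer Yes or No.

Backdoor paths from G to V (paths whose first edge points into G):
  P1: G <- W -> N -> V
  P2: G <- C <- W -> N -> V
Condition 1 (no descendant of G in the set): FAILS — N is a descendant of G.
Condition 2 (every backdoor path blocked by {C, N, S}):
  P1: blocked at chain node N ∈ conditioning set.
  P2: blocked at chain node C ∈ conditioning set.
{C, N, S} does not satisfy the backdoor criterion.

No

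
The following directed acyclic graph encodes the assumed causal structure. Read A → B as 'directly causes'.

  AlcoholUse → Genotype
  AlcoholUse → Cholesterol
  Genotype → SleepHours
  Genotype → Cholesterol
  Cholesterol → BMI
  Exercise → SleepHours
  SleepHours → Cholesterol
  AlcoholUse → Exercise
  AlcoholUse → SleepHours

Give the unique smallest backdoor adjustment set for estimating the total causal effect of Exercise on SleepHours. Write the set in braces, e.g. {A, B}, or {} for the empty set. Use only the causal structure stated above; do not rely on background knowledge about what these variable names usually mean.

{AlcoholUse}

Variables eligible for adjustment (non-descendants of Exercise, excluding Exercise and SleepHours): {AlcoholUse, Genotype}.
Backdoor paths from Exercise to SleepHours:
  P1: Exercise <- AlcoholUse -> Genotype -> SleepHours
  P2: Exercise <- AlcoholUse -> Genotype -> Cholesterol <- SleepHours
  P3: Exercise <- AlcoholUse -> SleepHours
  P4: Exercise <- AlcoholUse -> Cholesterol <- Genotype -> SleepHours
  P5: Exercise <- AlcoholUse -> Cholesterol <- SleepHours
The empty set is not sufficient: P1 (Exercise <- AlcoholUse -> Genotype -> SleepHours) has no collider blocking it and no conditioned non-collider, so it is open.
Try {AlcoholUse}:
  P1: blocked at fork node AlcoholUse ∈ conditioning set.
  P2: blocked at fork node AlcoholUse ∈ conditioning set.
  P3: blocked at fork node AlcoholUse ∈ conditioning set.
  P4: blocked at fork node AlcoholUse ∈ conditioning set.
  P5: blocked at fork node AlcoholUse ∈ conditioning set.
{AlcoholUse} contains no descendant of Exercise and blocks every backdoor path.
No other singleton works — e.g. {Genotype} leaves P3 open — so {AlcoholUse} is the unique smallest valid adjustment set.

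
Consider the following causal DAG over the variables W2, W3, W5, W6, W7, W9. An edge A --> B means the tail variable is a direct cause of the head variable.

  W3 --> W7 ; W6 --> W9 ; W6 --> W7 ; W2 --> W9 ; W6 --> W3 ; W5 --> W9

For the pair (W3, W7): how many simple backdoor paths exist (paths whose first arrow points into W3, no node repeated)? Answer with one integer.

1

A backdoor path from W3 to W7 is any simple undirected path whose first edge points into W3 (i.e. leaves W3 via a parent).
Parents of W3: {W6}.
Enumerating:
  P1: W3 <- W6 -> W7
That exhausts the simple backdoor paths. Count: 1.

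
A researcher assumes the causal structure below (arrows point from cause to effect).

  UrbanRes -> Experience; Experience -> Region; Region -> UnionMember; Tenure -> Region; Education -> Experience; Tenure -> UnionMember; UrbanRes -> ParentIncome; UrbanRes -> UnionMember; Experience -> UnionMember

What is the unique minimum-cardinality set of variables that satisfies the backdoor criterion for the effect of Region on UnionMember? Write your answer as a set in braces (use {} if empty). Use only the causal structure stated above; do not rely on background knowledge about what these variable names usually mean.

Variables eligible for adjustment (non-descendants of Region, excluding Region and UnionMember): {Education, Experience, ParentIncome, Tenure, UrbanRes}.
Backdoor paths from Region to UnionMember:
  P1: Region <- Tenure -> UnionMember
  P2: Region <- Experience <- UrbanRes -> UnionMember
  P3: Region <- Experience -> UnionMember
The empty set is not sufficient: P1 (Region <- Tenure -> UnionMember) has no collider blocking it and no conditioned non-collider, so it is open.
Try {Experience, Tenure}:
  P1: blocked at fork node Tenure ∈ conditioning set.
  P2: blocked at chain node Experience ∈ conditioning set.
  P3: blocked at fork node Experience ∈ conditioning set.
{Experience, Tenure} contains no descendant of Region and blocks every backdoor path.
Every element of {Experience, Tenure} is needed (dropping Experience leaves P2 open; dropping Tenure leaves P1 open), so no proper subset is valid.
Among all size-2 subsets of the eligible variables, only {Experience, Tenure} blocks every backdoor path, so it is the unique smallest valid adjustment set.

{Experience, Tenure}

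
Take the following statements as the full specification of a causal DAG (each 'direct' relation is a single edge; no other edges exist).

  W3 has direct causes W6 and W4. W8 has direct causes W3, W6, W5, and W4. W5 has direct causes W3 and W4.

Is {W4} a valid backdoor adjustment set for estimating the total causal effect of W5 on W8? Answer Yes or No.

No

Backdoor paths from W5 to W8 (paths whose first edge points into W5):
  P1: W5 <- W4 -> W3 <- W6 -> W8
  P2: W5 <- W4 -> W3 -> W8
  P3: W5 <- W4 -> W8
  P4: W5 <- W3 <- W6 -> W8
  P5: W5 <- W3 <- W4 -> W8
  P6: W5 <- W3 -> W8
Condition 1 (no descendant of W5 in the set): holds — descendants of W5 are {W8}; none are in {W4}.
Condition 2 (every backdoor path blocked by {W4}):
  P1: blocked at fork node W4 ∈ conditioning set.
  P2: blocked at fork node W4 ∈ conditioning set.
  P3: blocked at fork node W4 ∈ conditioning set.
  P4: open — no interior node is in the conditioning set.
  P5: blocked at fork node W4 ∈ conditioning set.
  P6: open — no interior node is in the conditioning set.
{W4} does not satisfy the backdoor criterion.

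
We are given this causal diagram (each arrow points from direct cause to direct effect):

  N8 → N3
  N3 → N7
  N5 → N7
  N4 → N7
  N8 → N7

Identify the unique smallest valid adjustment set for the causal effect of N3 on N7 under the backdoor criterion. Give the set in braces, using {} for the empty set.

{N8}

Variables eligible for adjustment (non-descendants of N3, excluding N3 and N7): {N4, N5, N8}.
Backdoor paths from N3 to N7:
  P1: N3 <- N8 -> N7
The empty set is not sufficient: P1 (N3 <- N8 -> N7) has no collider blocking it and no conditioned non-collider, so it is open.
Try {N8}:
  P1: blocked at fork node N8 ∈ conditioning set.
{N8} contains no descendant of N3 and blocks every backdoor path.
No other singleton works — e.g. {N4} leaves P1 open — so {N8} is the unique smallest valid adjustment set.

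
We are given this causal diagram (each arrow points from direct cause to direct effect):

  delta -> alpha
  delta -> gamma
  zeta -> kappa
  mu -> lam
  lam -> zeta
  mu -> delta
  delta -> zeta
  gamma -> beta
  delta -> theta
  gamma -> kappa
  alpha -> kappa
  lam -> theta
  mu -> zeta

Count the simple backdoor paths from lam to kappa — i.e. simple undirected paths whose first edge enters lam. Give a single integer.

6

A backdoor path from lam to kappa is any simple undirected path whose first edge points into lam (i.e. leaves lam via a parent).
Parents of lam: {mu}.
Enumerating:
  P1: lam <- mu -> delta -> gamma -> kappa
  P2: lam <- mu -> delta -> alpha -> kappa
  P3: lam <- mu -> delta -> zeta -> kappa
  P4: lam <- mu -> zeta <- delta -> gamma -> kappa
  P5: lam <- mu -> zeta <- delta -> alpha -> kappa
  P6: lam <- mu -> zeta -> kappa
That exhausts the simple backdoor paths. Count: 6.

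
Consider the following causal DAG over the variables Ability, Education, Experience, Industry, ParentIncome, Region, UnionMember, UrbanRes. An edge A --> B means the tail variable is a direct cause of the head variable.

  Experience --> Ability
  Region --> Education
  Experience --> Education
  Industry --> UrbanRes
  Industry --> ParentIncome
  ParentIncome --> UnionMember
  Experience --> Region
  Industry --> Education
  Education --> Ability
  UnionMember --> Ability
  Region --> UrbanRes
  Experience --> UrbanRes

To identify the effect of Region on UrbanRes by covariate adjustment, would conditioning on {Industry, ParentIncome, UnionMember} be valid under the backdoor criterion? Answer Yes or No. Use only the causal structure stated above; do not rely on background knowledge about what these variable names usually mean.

No

Backdoor paths from Region to UrbanRes (paths whose first edge points into Region):
  P1: Region <- Experience -> UrbanRes
  P2: Region <- Experience -> Education <- Industry -> UrbanRes
  P3: Region <- Experience -> Education -> Ability <- UnionMember <- ParentIncome <- Industry -> UrbanRes
  P4: Region <- Experience -> Ability <- UnionMember <- ParentIncome <- Industry -> UrbanRes
  P5: Region <- Experience -> Ability <- Education <- Industry -> UrbanRes
Condition 1 (no descendant of Region in the set): holds — descendants of Region are {Ability, Education, UrbanRes}; none are in {Industry, ParentIncome, UnionMember}.
Condition 2 (every backdoor path blocked by {Industry, ParentIncome, UnionMember}):
  P1: open — no interior node is in the conditioning set.
  P2: blocked at collider Education (neither it nor any descendant is in the conditioning set).
  P3: blocked at collider Ability (neither it nor any descendant is in the conditioning set).
  P4: blocked at collider Ability (neither it nor any descendant is in the conditioning set).
  P5: blocked at collider Ability (neither it nor any descendant is in the conditioning set).
{Industry, ParentIncome, UnionMember} does not satisfy the backdoor criterion.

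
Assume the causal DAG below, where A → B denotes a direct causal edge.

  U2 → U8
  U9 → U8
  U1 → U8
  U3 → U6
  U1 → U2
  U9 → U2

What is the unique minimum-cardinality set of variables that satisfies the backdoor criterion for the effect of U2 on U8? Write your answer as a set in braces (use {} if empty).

Variables eligible for adjustment (non-descendants of U2, excluding U2 and U8): {U1, U3, U6, U9}.
Backdoor paths from U2 to U8:
  P1: U2 <- U9 -> U8
  P2: U2 <- U1 -> U8
The empty set is not sufficient: P1 (U2 <- U9 -> U8) has no collider blocking it and no conditioned non-collider, so it is open.
Try {U1, U9}:
  P1: blocked at fork node U9 ∈ conditioning set.
  P2: blocked at fork node U1 ∈ conditioning set.
{U1, U9} contains no descendant of U2 and blocks every backdoor path.
Every element of {U1, U9} is needed (dropping U1 leaves P2 open; dropping U9 leaves P1 open), so no proper subset is valid.
Among all size-2 subsets of the eligible variables, only {U1, U9} blocks every backdoor path, so it is the unique smallest valid adjustment set.

{U1, U9}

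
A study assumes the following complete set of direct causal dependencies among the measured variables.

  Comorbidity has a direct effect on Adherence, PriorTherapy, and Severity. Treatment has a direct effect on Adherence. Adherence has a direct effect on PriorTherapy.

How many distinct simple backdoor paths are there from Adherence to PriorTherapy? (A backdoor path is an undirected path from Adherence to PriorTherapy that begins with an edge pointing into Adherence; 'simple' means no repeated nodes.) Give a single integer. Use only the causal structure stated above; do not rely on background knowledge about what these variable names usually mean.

1

A backdoor path from Adherence to PriorTherapy is any simple undirected path whose first edge points into Adherence (i.e. leaves Adherence via a parent).
Parents of Adherence: {Comorbidity, Treatment}.
Enumerating:
  P1: Adherence <- Comorbidity -> PriorTherapy
That exhausts the simple backdoor paths. Count: 1.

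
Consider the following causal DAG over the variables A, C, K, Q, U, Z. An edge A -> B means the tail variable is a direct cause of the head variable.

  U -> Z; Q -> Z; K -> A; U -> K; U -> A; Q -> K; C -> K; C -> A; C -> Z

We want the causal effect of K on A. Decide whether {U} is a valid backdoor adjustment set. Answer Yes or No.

No

Backdoor paths from K to A (paths whose first edge points into K):
  P1: K <- U -> Z <- C -> A
  P2: K <- U -> A
  P3: K <- C -> Z <- U -> A
  P4: K <- C -> A
  P5: K <- Q -> Z <- U -> A
  P6: K <- Q -> Z <- C -> A
Condition 1 (no descendant of K in the set): holds — descendants of K are {A}; none are in {U}.
Condition 2 (every backdoor path blocked by {U}):
  P1: blocked at fork node U ∈ conditioning set.
  P2: blocked at fork node U ∈ conditioning set.
  P3: blocked at collider Z (neither it nor any descendant is in the conditioning set).
  P4: open — no interior node is in the conditioning set.
  P5: blocked at collider Z (neither it nor any descendant is in the conditioning set).
  P6: blocked at collider Z (neither it nor any descendant is in the conditioning set).
{U} does not satisfy the backdoor criterion.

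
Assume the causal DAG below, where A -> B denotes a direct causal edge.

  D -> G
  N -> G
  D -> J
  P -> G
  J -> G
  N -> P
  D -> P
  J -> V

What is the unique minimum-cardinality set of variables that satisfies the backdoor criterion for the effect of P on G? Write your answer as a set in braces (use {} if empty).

Variables eligible for adjustment (non-descendants of P, excluding P and G): {D, J, N, V}.
Backdoor paths from P to G:
  P1: P <- N -> G
  P2: P <- D -> J -> G
  P3: P <- D -> G
The empty set is not sufficient: P1 (P <- N -> G) has no collider blocking it and no conditioned non-collider, so it is open.
Try {D, N}:
  P1: blocked at fork node N ∈ conditioning set.
  P2: blocked at fork node D ∈ conditioning set.
  P3: blocked at fork node D ∈ conditioning set.
{D, N} contains no descendant of P and blocks every backdoor path.
Every element of {D, N} is needed (dropping D leaves P2 open; dropping N leaves P1 open), so no proper subset is valid.
Among all size-2 subsets of the eligible variables, only {D, N} blocks every backdoor path, so it is the unique smallest valid adjustment set.

{D, N}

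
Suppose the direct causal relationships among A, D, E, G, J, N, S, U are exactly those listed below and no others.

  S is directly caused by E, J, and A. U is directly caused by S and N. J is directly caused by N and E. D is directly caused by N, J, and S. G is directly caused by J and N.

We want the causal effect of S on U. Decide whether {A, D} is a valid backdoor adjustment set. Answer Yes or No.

Backdoor paths from S to U (paths whose first edge points into S):
  P1: S <- E -> J <- N -> U
  P2: S <- E -> J -> G <- N -> U
  P3: S <- E -> J -> D <- N -> U
  P4: S <- J <- N -> U
  P5: S <- J -> G <- N -> U
  P6: S <- J -> D <- N -> U
Condition 1 (no descendant of S in the set): FAILS — D is a descendant of S.
Condition 2 (every backdoor path blocked by {A, D}):
  P1: open — collider(s) J are conditioned on (or have a conditioned descendant) and no non-collider on the path is in the set.
  P2: blocked at collider G (neither it nor any descendant is in the conditioning set).
  P3: open — collider(s) D are conditioned on (or have a conditioned descendant) and no non-collider on the path is in the set.
  P4: open — no interior node is in the conditioning set.
  P5: blocked at collider G (neither it nor any descendant is in the conditioning set).
  P6: open — collider(s) D are conditioned on (or have a conditioned descendant) and no non-collider on the path is in the set.
{A, D} does not satisfy the backdoor criterion.

No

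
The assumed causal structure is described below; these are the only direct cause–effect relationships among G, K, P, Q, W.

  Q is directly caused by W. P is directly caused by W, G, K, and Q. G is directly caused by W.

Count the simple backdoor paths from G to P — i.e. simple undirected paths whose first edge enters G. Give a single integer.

A backdoor path from G to P is any simple undirected path whose first edge points into G (i.e. leaves G via a parent).
Parents of G: {W}.
Enumerating:
  P1: G <- W -> Q -> P
  P2: G <- W -> P
That exhausts the simple backdoor paths. Count: 2.

2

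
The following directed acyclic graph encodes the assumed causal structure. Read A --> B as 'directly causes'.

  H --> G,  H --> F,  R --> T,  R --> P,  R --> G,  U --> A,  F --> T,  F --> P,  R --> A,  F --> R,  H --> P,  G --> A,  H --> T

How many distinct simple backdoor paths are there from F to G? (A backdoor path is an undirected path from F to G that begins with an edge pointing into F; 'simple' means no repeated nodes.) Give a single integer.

5

A backdoor path from F to G is any simple undirected path whose first edge points into F (i.e. leaves F via a parent).
Parents of F: {H}.
Enumerating:
  P1: F <- H -> G
  P2: F <- H -> T <- R -> G
  P3: F <- H -> T <- R -> A <- G
  P4: F <- H -> P <- R -> G
  P5: F <- H -> P <- R -> A <- G
That exhausts the simple backdoor paths. Count: 5.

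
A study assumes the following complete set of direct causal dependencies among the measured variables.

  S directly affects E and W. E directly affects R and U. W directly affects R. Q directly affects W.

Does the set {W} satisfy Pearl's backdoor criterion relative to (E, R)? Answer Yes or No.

Backdoor paths from E to R (paths whose first edge points into E):
  P1: E <- S -> W -> R
Condition 1 (no descendant of E in the set): holds — descendants of E are {R, U}; none are in {W}.
Condition 2 (every backdoor path blocked by {W}):
  P1: blocked at chain node W ∈ conditioning set.
{W} satisfies the backdoor criterion.

Yes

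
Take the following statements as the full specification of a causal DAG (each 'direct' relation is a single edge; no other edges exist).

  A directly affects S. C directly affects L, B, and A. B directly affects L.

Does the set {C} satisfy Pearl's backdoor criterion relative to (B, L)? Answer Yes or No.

Yes

Backdoor paths from B to L (paths whose first edge points into B):
  P1: B <- C -> L
Condition 1 (no descendant of B in the set): holds — descendants of B are {L}; none are in {C}.
Condition 2 (every backdoor path blocked by {C}):
  P1: blocked at fork node C ∈ conditioning set.
{C} satisfies the backdoor criterion.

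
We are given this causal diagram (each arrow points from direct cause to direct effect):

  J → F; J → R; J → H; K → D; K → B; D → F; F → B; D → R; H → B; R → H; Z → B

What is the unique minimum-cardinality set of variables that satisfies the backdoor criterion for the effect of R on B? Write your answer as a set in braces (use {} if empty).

{D, J}

Variables eligible for adjustment (non-descendants of R, excluding R and B): {D, F, J, K, Z}.
Backdoor paths from R to B:
  P1: R <- J -> H -> B
  P2: R <- J -> F <- D <- K -> B
  P3: R <- J -> F -> B
  P4: R <- D <- K -> B
  P5: R <- D -> F <- J -> H -> B
  P6: R <- D -> F -> B
The empty set is not sufficient: P1 (R <- J -> H -> B) has no collider blocking it and no conditioned non-collider, so it is open.
Try {D, J}:
  P1: blocked at fork node J ∈ conditioning set.
  P2: blocked at fork node J ∈ conditioning set.
  P3: blocked at fork node J ∈ conditioning set.
  P4: blocked at chain node D ∈ conditioning set.
  P5: blocked at fork node D ∈ conditioning set.
  P6: blocked at fork node D ∈ conditioning set.
{D, J} contains no descendant of R and blocks every backdoor path.
Every element of {D, J} is needed (dropping D leaves P4 open; dropping J leaves P1 open), so no proper subset is valid.
Among all size-2 subsets of the eligible variables, only {D, J} blocks every backdoor path, so it is the unique smallest valid adjustment set.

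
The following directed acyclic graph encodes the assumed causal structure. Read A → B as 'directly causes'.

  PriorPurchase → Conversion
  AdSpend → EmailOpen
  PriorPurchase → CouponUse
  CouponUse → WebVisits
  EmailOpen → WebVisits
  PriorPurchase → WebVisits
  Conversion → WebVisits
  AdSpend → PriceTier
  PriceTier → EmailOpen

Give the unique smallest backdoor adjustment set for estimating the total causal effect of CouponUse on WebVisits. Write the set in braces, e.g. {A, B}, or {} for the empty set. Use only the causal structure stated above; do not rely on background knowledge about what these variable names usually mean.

{PriorPurchase}

Variables eligible for adjustment (non-descendants of CouponUse, excluding CouponUse and WebVisits): {AdSpend, Conversion, EmailOpen, PriceTier, PriorPurchase}.
Backdoor paths from CouponUse to WebVisits:
  P1: CouponUse <- PriorPurchase -> Conversion -> WebVisits
  P2: CouponUse <- PriorPurchase -> WebVisits
The empty set is not sufficient: P1 (CouponUse <- PriorPurchase -> Conversion -> WebVisits) has no collider blocking it and no conditioned non-collider, so it is open.
Try {PriorPurchase}:
  P1: blocked at fork node PriorPurchase ∈ conditioning set.
  P2: blocked at fork node PriorPurchase ∈ conditioning set.
{PriorPurchase} contains no descendant of CouponUse and blocks every backdoor path.
No other singleton works — e.g. {AdSpend} leaves P1 open — so {PriorPurchase} is the unique smallest valid adjustment set.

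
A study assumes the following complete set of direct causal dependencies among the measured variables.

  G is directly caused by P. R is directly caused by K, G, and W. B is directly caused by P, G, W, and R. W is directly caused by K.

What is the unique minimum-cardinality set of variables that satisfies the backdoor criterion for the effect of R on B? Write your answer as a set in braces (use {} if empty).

{G, W}

Variables eligible for adjustment (non-descendants of R, excluding R and B): {G, K, P, W}.
Backdoor paths from R to B:
  P1: R <- K -> W -> B
  P2: R <- G <- P -> B
  P3: R <- G -> B
  P4: R <- W -> B
The empty set is not sufficient: P1 (R <- K -> W -> B) has no collider blocking it and no conditioned non-collider, so it is open.
Try {G, W}:
  P1: blocked at chain node W ∈ conditioning set.
  P2: blocked at chain node G ∈ conditioning set.
  P3: blocked at fork node G ∈ conditioning set.
  P4: blocked at fork node W ∈ conditioning set.
{G, W} contains no descendant of R and blocks every backdoor path.
Every element of {G, W} is needed (dropping G leaves P2 open; dropping W leaves P1 open), so no proper subset is valid.
Among all size-2 subsets of the eligible variables, only {G, W} blocks every backdoor path, so it is the unique smallest valid adjustment set.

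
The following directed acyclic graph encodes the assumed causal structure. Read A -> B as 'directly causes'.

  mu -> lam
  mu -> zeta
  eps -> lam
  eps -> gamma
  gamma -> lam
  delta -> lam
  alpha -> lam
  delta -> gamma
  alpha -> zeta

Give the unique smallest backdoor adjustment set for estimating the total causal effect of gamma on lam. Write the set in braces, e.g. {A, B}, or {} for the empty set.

{delta, eps}

Variables eligible for adjustment (non-descendants of gamma, excluding gamma and lam): {alpha, delta, eps, mu, zeta}.
Backdoor paths from gamma to lam:
  P1: gamma <- eps -> lam
  P2: gamma <- delta -> lam
The empty set is not sufficient: P1 (gamma <- eps -> lam) has no collider blocking it and no conditioned non-collider, so it is open.
Try {delta, eps}:
  P1: blocked at fork node eps ∈ conditioning set.
  P2: blocked at fork node delta ∈ conditioning set.
{delta, eps} contains no descendant of gamma and blocks every backdoor path.
Every element of {delta, eps} is needed (dropping delta leaves P2 open; dropping eps leaves P1 open), so no proper subset is valid.
Among all size-2 subsets of the eligible variables, only {delta, eps} blocks every backdoor path, so it is the unique smallest valid adjustment set.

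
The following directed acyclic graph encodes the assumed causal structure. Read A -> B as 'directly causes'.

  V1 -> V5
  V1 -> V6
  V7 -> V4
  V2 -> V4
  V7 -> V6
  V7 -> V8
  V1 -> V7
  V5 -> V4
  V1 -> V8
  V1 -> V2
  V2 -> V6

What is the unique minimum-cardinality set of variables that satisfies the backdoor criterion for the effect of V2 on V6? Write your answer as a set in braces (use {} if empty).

{V1}

Variables eligible for adjustment (non-descendants of V2, excluding V2 and V6): {V1, V5, V7, V8}.
Backdoor paths from V2 to V6:
  P1: V2 <- V1 -> V7 -> V6
  P2: V2 <- V1 -> V5 -> V4 <- V7 -> V6
  P3: V2 <- V1 -> V6
  P4: V2 <- V1 -> V8 <- V7 -> V6
The empty set is not sufficient: P1 (V2 <- V1 -> V7 -> V6) has no collider blocking it and no conditioned non-collider, so it is open.
Try {V1}:
  P1: blocked at fork node V1 ∈ conditioning set.
  P2: blocked at fork node V1 ∈ conditioning set.
  P3: blocked at fork node V1 ∈ conditioning set.
  P4: blocked at fork node V1 ∈ conditioning set.
{V1} contains no descendant of V2 and blocks every backdoor path.
No other singleton works — e.g. {V7} leaves P3 open — so {V1} is the unique smallest valid adjustment set.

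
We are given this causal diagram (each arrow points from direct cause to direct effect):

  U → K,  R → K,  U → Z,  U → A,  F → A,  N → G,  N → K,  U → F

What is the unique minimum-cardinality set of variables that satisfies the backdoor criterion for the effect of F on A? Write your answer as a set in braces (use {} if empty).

{U}

Variables eligible for adjustment (non-descendants of F, excluding F and A): {G, K, N, R, U, Z}.
Backdoor paths from F to A:
  P1: F <- U -> A
The empty set is not sufficient: P1 (F <- U -> A) has no collider blocking it and no conditioned non-collider, so it is open.
Try {U}:
  P1: blocked at fork node U ∈ conditioning set.
{U} contains no descendant of F and blocks every backdoor path.
No other singleton works — e.g. {N} leaves P1 open — so {U} is the unique smallest valid adjustment set.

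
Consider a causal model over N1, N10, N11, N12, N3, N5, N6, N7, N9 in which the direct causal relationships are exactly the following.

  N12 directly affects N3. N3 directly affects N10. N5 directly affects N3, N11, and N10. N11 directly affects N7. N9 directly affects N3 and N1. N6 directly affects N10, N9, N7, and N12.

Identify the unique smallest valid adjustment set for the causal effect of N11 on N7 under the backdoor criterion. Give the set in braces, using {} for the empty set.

{}

Variables eligible for adjustment (non-descendants of N11, excluding N11 and N7): {N1, N10, N12, N3, N5, N6, N9}.
Backdoor paths from N11 to N7:
  P1: N11 <- N5 -> N3 <- N9 <- N6 -> N7
  P2: N11 <- N5 -> N3 <- N12 <- N6 -> N7
  P3: N11 <- N5 -> N3 -> N10 <- N6 -> N7
  P4: N11 <- N5 -> N10 <- N6 -> N7
  P5: N11 <- N5 -> N10 <- N3 <- N9 <- N6 -> N7
  P6: N11 <- N5 -> N10 <- N3 <- N12 <- N6 -> N7
Each backdoor path contains an unconditioned collider, so every path is already blocked with the empty conditioning set:
  P1: blocked at collider N3 (neither it nor any descendant is in the conditioning set).
  P2: blocked at collider N3 (neither it nor any descendant is in the conditioning set).
  P3: blocked at collider N10 (neither it nor any descendant is in the conditioning set).
  P4: blocked at collider N10 (neither it nor any descendant is in the conditioning set).
  P5: blocked at collider N10 (neither it nor any descendant is in the conditioning set).
  P6: blocked at collider N10 (neither it nor any descendant is in the conditioning set).
The empty set is therefore the unique smallest valid set.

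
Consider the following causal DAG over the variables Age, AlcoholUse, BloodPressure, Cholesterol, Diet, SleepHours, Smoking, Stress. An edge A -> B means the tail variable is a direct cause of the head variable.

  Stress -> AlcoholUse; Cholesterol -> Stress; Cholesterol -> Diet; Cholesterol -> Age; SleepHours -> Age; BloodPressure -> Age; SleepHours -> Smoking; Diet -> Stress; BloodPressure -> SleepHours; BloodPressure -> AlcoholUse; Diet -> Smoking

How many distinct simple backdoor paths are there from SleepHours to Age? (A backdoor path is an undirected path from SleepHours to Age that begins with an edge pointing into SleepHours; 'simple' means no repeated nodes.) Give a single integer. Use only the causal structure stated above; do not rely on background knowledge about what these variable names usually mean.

3

A backdoor path from SleepHours to Age is any simple undirected path whose first edge points into SleepHours (i.e. leaves SleepHours via a parent).
Parents of SleepHours: {BloodPressure}.
Enumerating:
  P1: SleepHours <- BloodPressure -> AlcoholUse <- Stress <- Cholesterol -> Age
  P2: SleepHours <- BloodPressure -> AlcoholUse <- Stress <- Diet <- Cholesterol -> Age
  P3: SleepHours <- BloodPressure -> Age
That exhausts the simple backdoor paths. Count: 3.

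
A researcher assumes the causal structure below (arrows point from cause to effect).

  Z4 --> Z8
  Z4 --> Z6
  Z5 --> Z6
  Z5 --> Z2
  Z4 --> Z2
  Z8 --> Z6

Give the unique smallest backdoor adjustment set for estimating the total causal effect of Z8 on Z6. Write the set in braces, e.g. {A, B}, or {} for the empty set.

{Z4}

Variables eligible for adjustment (non-descendants of Z8, excluding Z8 and Z6): {Z2, Z4, Z5}.
Backdoor paths from Z8 to Z6:
  P1: Z8 <- Z4 -> Z6
  P2: Z8 <- Z4 -> Z2 <- Z5 -> Z6
The empty set is not sufficient: P1 (Z8 <- Z4 -> Z6) has no collider blocking it and no conditioned non-collider, so it is open.
Try {Z4}:
  P1: blocked at fork node Z4 ∈ conditioning set.
  P2: blocked at fork node Z4 ∈ conditioning set.
{Z4} contains no descendant of Z8 and blocks every backdoor path.
No other singleton works — e.g. {Z5} leaves P1 open — so {Z4} is the unique smallest valid adjustment set.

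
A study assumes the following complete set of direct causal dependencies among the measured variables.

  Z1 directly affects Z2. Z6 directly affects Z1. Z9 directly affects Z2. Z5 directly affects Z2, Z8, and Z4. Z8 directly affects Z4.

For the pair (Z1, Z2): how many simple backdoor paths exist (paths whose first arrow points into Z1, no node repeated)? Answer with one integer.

0

A backdoor path from Z1 to Z2 is any simple undirected path whose first edge points into Z1 (i.e. leaves Z1 via a parent).
Parents of Z1: {Z6}.
No simple path from any parent of Z1 reaches Z2 without revisiting Z1, so there are no backdoor paths.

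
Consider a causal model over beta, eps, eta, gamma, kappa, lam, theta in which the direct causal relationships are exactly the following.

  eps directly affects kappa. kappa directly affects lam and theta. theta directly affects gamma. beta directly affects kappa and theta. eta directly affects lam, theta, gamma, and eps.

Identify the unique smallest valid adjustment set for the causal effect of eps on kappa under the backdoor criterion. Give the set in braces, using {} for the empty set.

Variables eligible for adjustment (non-descendants of eps, excluding eps and kappa): {beta, eta}.
Backdoor paths from eps to kappa:
  P1: eps <- eta -> lam <- kappa
  P2: eps <- eta -> theta <- beta -> kappa
  P3: eps <- eta -> theta <- kappa
  P4: eps <- eta -> gamma <- theta <- beta -> kappa
  P5: eps <- eta -> gamma <- theta <- kappa
Each backdoor path contains an unconditioned collider, so every path is already blocked with the empty conditioning set:
  P1: blocked at collider lam (neither it nor any descendant is in the conditioning set).
  P2: blocked at collider theta (neither it nor any descendant is in the conditioning set).
  P3: blocked at collider theta (neither it nor any descendant is in the conditioning set).
  P4: blocked at collider gamma (neither it nor any descendant is in the conditioning set).
  P5: blocked at collider gamma (neither it nor any descendant is in the conditioning set).
The empty set is therefore the unique smallest valid set.

{}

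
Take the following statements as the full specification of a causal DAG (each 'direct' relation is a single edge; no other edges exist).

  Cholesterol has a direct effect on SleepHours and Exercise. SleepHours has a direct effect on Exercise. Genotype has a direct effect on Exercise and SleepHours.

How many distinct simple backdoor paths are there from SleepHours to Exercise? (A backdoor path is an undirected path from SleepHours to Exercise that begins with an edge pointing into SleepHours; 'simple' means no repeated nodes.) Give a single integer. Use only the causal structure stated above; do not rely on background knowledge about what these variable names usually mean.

A backdoor path from SleepHours to Exercise is any simple undirected path whose first edge points into SleepHours (i.e. leaves SleepHours via a parent).
Parents of SleepHours: {Cholesterol, Genotype}.
Enumerating:
  P1: SleepHours <- Cholesterol -> Exercise
  P2: SleepHours <- Genotype -> Exercise
That exhausts the simple backdoor paths. Count: 2.

2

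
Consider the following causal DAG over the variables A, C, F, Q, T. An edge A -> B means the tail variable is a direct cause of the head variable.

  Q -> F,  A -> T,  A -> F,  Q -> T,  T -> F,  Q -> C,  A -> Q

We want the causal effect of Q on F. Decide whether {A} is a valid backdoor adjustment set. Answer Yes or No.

Backdoor paths from Q to F (paths whose first edge points into Q):
  P1: Q <- A -> T -> F
  P2: Q <- A -> F
Condition 1 (no descendant of Q in the set): holds — descendants of Q are {C, F, T}; none are in {A}.
Condition 2 (every backdoor path blocked by {A}):
  P1: blocked at fork node A ∈ conditioning set.
  P2: blocked at fork node A ∈ conditioning set.
{A} satisfies the backdoor criterion.

Yes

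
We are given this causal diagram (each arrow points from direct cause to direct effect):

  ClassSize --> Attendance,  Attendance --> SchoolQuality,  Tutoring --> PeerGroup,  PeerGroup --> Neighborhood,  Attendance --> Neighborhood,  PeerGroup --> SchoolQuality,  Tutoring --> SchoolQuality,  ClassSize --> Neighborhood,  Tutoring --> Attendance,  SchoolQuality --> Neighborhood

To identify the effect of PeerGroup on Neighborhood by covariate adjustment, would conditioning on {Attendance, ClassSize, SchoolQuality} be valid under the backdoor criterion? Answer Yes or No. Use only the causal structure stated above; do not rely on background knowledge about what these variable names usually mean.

Backdoor paths from PeerGroup to Neighborhood (paths whose first edge points into PeerGroup):
  P1: PeerGroup <- Tutoring -> Attendance <- ClassSize -> Neighborhood
  P2: PeerGroup <- Tutoring -> Attendance -> SchoolQuality -> Neighborhood
  P3: PeerGroup <- Tutoring -> Attendance -> Neighborhood
  P4: PeerGroup <- Tutoring -> SchoolQuality <- Attendance <- ClassSize -> Neighborhood
  P5: PeerGroup <- Tutoring -> SchoolQuality <- Attendance -> Neighborhood
  P6: PeerGroup <- Tutoring -> SchoolQuality -> Neighborhood
Condition 1 (no descendant of PeerGroup in the set): FAILS — SchoolQuality is a descendant of PeerGroup.
Condition 2 (every backdoor path blocked by {Attendance, ClassSize, SchoolQuality}):
  P1: blocked at fork node ClassSize ∈ conditioning set.
  P2: blocked at chain node Attendance ∈ conditioning set.
  P3: blocked at chain node Attendance ∈ conditioning set.
  P4: blocked at chain node Attendance ∈ conditioning set.
  P5: blocked at fork node Attendance ∈ conditioning set.
  P6: blocked at chain node SchoolQuality ∈ conditioning set.
{Attendance, ClassSize, SchoolQuality} does not satisfy the backdoor criterion.

No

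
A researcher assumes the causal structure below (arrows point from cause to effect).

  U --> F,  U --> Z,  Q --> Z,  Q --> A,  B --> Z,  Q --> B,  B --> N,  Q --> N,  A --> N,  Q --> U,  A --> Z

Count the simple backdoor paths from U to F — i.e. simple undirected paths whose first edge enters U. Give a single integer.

0

A backdoor path from U to F is any simple undirected path whose first edge points into U (i.e. leaves U via a parent).
Parents of U: {Q}.
No simple path from any parent of U reaches F without revisiting U, so there are no backdoor paths.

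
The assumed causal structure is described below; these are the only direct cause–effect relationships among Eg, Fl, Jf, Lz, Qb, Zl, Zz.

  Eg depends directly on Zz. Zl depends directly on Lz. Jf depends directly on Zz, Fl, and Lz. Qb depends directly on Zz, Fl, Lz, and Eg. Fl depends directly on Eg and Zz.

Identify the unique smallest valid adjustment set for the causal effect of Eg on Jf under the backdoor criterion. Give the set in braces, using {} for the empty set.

Variables eligible for adjustment (non-descendants of Eg, excluding Eg and Jf): {Lz, Zl, Zz}.
Backdoor paths from Eg to Jf:
  P1: Eg <- Zz -> Fl -> Jf
  P2: Eg <- Zz -> Fl -> Qb <- Lz -> Jf
  P3: Eg <- Zz -> Jf
  P4: Eg <- Zz -> Qb <- Lz -> Jf
  P5: Eg <- Zz -> Qb <- Fl -> Jf
The empty set is not sufficient: P1 (Eg <- Zz -> Fl -> Jf) has no collider blocking it and no conditioned non-collider, so it is open.
Try {Zz}:
  P1: blocked at fork node Zz ∈ conditioning set.
  P2: blocked at fork node Zz ∈ conditioning set.
  P3: blocked at fork node Zz ∈ conditioning set.
  P4: blocked at fork node Zz ∈ conditioning set.
  P5: blocked at fork node Zz ∈ conditioning set.
{Zz} contains no descendant of Eg and blocks every backdoor path.
No other singleton works — e.g. {Lz} leaves P1 open — so {Zz} is the unique smallest valid adjustment set.

{Zz}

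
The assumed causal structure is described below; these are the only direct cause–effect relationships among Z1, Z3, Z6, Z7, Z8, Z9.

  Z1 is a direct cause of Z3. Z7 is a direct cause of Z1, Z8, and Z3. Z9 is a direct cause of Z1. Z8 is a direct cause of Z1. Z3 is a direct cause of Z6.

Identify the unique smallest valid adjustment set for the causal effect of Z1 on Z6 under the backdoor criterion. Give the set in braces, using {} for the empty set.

{Z7}

Variables eligible for adjustment (non-descendants of Z1, excluding Z1 and Z6): {Z7, Z8, Z9}.
Backdoor paths from Z1 to Z6:
  P1: Z1 <- Z7 -> Z3 -> Z6
  P2: Z1 <- Z8 <- Z7 -> Z3 -> Z6
The empty set is not sufficient: P1 (Z1 <- Z7 -> Z3 -> Z6) has no collider blocking it and no conditioned non-collider, so it is open.
Try {Z7}:
  P1: blocked at fork node Z7 ∈ conditioning set.
  P2: blocked at fork node Z7 ∈ conditioning set.
{Z7} contains no descendant of Z1 and blocks every backdoor path.
No other singleton works — e.g. {Z9} leaves P1 open — so {Z7} is the unique smallest valid adjustment set.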